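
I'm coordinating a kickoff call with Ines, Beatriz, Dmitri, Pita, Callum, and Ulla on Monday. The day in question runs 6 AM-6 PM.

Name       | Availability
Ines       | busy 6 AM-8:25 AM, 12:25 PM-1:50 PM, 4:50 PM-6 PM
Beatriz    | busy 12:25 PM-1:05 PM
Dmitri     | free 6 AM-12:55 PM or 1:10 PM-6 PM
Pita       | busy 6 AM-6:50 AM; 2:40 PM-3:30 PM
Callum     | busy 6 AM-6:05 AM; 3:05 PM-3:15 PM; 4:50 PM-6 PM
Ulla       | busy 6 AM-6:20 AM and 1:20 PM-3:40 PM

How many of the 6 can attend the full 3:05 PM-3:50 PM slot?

Ines free: 08:25-12:25, 13:50-16:50 (invert busy blocks within the working day).
Beatriz free: 06:00-12:25, 13:05-18:00 (invert busy blocks within the working day).
Dmitri free: 06:00-12:55, 13:10-18:00.
Pita free: 06:50-14:40, 15:30-18:00 (invert busy blocks within the working day).
Callum free: 06:05-15:05, 15:15-16:50 (invert busy blocks within the working day).
Ulla free: 06:20-13:20, 15:40-18:00 (invert busy blocks within the working day).
Ines, Beatriz, and Dmitri can make the full 15:05-15:50 slot — that's 3.

3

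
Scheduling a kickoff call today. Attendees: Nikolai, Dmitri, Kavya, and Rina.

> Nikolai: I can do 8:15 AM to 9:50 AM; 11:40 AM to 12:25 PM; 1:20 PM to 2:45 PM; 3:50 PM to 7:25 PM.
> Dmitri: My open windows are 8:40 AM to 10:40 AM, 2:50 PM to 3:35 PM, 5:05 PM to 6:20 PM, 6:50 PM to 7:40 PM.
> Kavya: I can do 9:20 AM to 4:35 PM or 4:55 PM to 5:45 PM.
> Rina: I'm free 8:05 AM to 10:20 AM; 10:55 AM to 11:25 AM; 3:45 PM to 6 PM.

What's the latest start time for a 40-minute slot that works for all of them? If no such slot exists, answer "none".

Nikolai ∩ Dmitri: 08:40-09:50, 17:05-18:20, 18:50-19:25.
Nikolai ∩ Dmitri ∩ Kavya: 09:20-09:50, 17:05-17:45.
Nikolai ∩ Dmitri ∩ Kavya ∩ Rina: 09:20-09:50, 17:05-17:45.
The last common window of at least 40 minutes is 17:05-17:45; a 40-minute meeting can start as late as 17:05 and still end by 17:45.

17:05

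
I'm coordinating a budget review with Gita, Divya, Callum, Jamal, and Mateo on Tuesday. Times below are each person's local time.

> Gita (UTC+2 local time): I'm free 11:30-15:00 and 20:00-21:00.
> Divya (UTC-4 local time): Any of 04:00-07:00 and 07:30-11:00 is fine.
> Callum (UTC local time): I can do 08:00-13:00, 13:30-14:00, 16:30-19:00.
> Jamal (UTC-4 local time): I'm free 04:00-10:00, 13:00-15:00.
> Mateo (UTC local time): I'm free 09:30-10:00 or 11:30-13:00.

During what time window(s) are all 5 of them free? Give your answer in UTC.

09:30-10:00, 11:30-13:00

Gita in UTC: 09:30-13:00, 18:00-19:00 (subtract 2h to convert from UTC+2).
Divya in UTC: 08:00-11:00, 11:30-15:00 (add 4h to convert from UTC-4).
Callum in UTC: 08:00-13:00, 13:30-14:00, 16:30-19:00.
Jamal in UTC: 08:00-14:00, 17:00-19:00 (add 4h to convert from UTC-4).
Mateo in UTC: 09:30-10:00, 11:30-13:00.
Gita ∩ Divya: 09:30-11:00, 11:30-13:00.
Gita ∩ Divya ∩ Callum: 09:30-11:00, 11:30-13:00.
Gita ∩ Divya ∩ Callum ∩ Jamal: 09:30-11:00, 11:30-13:00.
Gita ∩ Divya ∩ Callum ∩ Jamal ∩ Mateo: 09:30-10:00, 11:30-13:00.
So the common availability across everyone is 09:30-10:00, 11:30-13:00.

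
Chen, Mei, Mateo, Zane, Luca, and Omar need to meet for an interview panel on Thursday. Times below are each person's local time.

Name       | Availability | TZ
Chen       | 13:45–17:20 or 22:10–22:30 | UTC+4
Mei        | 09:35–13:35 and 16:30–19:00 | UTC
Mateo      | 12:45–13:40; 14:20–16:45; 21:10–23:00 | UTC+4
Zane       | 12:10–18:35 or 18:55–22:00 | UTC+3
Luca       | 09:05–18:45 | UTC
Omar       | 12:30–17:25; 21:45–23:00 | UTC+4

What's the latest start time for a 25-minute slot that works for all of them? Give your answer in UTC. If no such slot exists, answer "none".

Chen in UTC: 09:45-13:20, 18:10-18:30 (subtract 4h to convert from UTC+4).
Mei in UTC: 09:35-13:35, 16:30-19:00.
Mateo in UTC: 08:45-09:40, 10:20-12:45, 17:10-19:00 (subtract 4h to convert from UTC+4).
Zane in UTC: 09:10-15:35, 15:55-19:00 (subtract 3h to convert from UTC+3).
Luca in UTC: 09:05-18:45.
Omar in UTC: 08:30-13:25, 17:45-19:00 (subtract 4h to convert from UTC+4).
Chen ∩ Mei: 09:45-13:20, 18:10-18:30.
Chen ∩ Mei ∩ Mateo: 10:20-12:45, 18:10-18:30.
Chen ∩ Mei ∩ Mateo ∩ Zane: 10:20-12:45, 18:10-18:30.
Chen ∩ Mei ∩ Mateo ∩ Zane ∩ Luca: 10:20-12:45, 18:10-18:30.
Chen ∩ Mei ∩ Mateo ∩ Zane ∩ Luca ∩ Omar: 10:20-12:45, 18:10-18:30.
The last common window of at least 25 minutes is 10:20-12:45; a 25-minute meeting can start as late as 12:20 and still end by 12:45.

12:20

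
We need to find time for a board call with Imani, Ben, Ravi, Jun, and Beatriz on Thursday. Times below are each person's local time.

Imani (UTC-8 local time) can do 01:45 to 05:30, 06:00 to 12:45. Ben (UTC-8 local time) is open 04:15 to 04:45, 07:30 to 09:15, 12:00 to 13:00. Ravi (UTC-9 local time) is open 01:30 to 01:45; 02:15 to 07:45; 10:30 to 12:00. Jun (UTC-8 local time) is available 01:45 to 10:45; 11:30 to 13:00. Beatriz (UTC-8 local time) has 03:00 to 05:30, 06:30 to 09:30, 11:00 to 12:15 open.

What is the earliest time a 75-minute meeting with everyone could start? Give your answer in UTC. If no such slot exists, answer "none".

Imani in UTC: 09:45-13:30, 14:00-20:45 (add 8h to convert from UTC-8).
Ben in UTC: 12:15-12:45, 15:30-17:15, 20:00-21:00 (add 8h to convert from UTC-8).
Ravi in UTC: 10:30-10:45, 11:15-16:45, 19:30-21:00 (add 9h to convert from UTC-9).
Jun in UTC: 09:45-18:45, 19:30-21:00 (add 8h to convert from UTC-8).
Beatriz in UTC: 11:00-13:30, 14:30-17:30, 19:00-20:15 (add 8h to convert from UTC-8).
Imani ∩ Ben: 12:15-12:45, 15:30-17:15, 20:00-20:45.
Imani ∩ Ben ∩ Ravi: 12:15-12:45, 15:30-16:45, 20:00-20:45.
Imani ∩ Ben ∩ Ravi ∩ Jun: 12:15-12:45, 15:30-16:45, 20:00-20:45.
Imani ∩ Ben ∩ Ravi ∩ Jun ∩ Beatriz: 12:15-12:45, 15:30-16:45, 20:00-20:15.
The first common window of at least 75 minutes is 15:30-16:45, so the earliest start is 15:30.

15:30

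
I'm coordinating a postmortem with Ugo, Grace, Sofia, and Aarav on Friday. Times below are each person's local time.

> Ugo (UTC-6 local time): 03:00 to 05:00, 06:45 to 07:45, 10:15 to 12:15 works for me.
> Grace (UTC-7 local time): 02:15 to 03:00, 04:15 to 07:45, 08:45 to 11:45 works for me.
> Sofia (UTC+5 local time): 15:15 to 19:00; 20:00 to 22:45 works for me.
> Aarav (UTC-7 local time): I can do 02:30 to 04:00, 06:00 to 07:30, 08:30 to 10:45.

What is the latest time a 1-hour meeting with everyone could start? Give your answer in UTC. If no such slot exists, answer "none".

16:45

Ugo in UTC: 09:00-11:00, 12:45-13:45, 16:15-18:15 (add 6h to convert from UTC-6).
Grace in UTC: 09:15-10:00, 11:15-14:45, 15:45-18:45 (add 7h to convert from UTC-7).
Sofia in UTC: 10:15-14:00, 15:00-17:45 (subtract 5h to convert from UTC+5).
Aarav in UTC: 09:30-11:00, 13:00-14:30, 15:30-17:45 (add 7h to convert from UTC-7).
Ugo ∩ Grace: 09:15-10:00, 12:45-13:45, 16:15-18:15.
Ugo ∩ Grace ∩ Sofia: 12:45-13:45, 16:15-17:45.
Ugo ∩ Grace ∩ Sofia ∩ Aarav: 13:00-13:45, 16:15-17:45.
The last common window of at least 60 minutes is 16:15-17:45; a 60-minute meeting can start as late as 16:45 and still end by 17:45.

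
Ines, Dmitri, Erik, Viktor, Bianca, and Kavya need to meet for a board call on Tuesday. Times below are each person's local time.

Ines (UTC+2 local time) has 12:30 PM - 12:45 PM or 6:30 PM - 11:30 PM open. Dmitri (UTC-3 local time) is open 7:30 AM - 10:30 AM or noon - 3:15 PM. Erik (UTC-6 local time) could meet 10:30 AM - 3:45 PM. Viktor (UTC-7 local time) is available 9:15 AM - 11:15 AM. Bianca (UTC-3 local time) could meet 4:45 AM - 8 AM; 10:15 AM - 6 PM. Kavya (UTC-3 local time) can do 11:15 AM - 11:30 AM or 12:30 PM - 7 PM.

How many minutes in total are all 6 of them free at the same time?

105

Ines in UTC: 10:30-10:45, 16:30-21:30 (subtract 2h to convert from UTC+2).
Dmitri in UTC: 10:30-13:30, 15:00-18:15 (add 3h to convert from UTC-3).
Erik in UTC: 16:30-21:45 (add 6h to convert from UTC-6).
Viktor in UTC: 16:15-18:15 (add 7h to convert from UTC-7).
Bianca in UTC: 07:45-11:00, 13:15-21:00 (add 3h to convert from UTC-3).
Kavya in UTC: 14:15-14:30, 15:30-22:00 (add 3h to convert from UTC-3).
Ines ∩ Dmitri: 10:30-10:45, 16:30-18:15.
Ines ∩ Dmitri ∩ Erik: 16:30-18:15.
Ines ∩ Dmitri ∩ Erik ∩ Viktor: 16:30-18:15.
Ines ∩ Dmitri ∩ Erik ∩ Viktor ∩ Bianca: 16:30-18:15.
Ines ∩ Dmitri ∩ Erik ∩ Viktor ∩ Bianca ∩ Kavya: 16:30-18:15.
So the common availability across everyone is 16:30-18:15.
That's a single block of 105 minutes.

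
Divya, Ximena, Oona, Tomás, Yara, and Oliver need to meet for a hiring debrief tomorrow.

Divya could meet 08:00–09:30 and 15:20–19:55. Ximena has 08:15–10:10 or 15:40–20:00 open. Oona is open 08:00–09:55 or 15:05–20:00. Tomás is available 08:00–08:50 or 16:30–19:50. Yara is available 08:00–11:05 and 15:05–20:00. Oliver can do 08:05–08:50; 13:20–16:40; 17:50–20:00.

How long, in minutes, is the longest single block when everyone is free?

Divya ∩ Ximena: 08:15-09:30, 15:40-19:55.
Divya ∩ Ximena ∩ Oona: 08:15-09:30, 15:40-19:55.
Divya ∩ Ximena ∩ Oona ∩ Tomás: 08:15-08:50, 16:30-19:50.
Divya ∩ Ximena ∩ Oona ∩ Tomás ∩ Yara: 08:15-08:50, 16:30-19:50.
Divya ∩ Ximena ∩ Oona ∩ Tomás ∩ Yara ∩ Oliver: 08:15-08:50, 16:30-16:40, 17:50-19:50.
The longest is 17:50-19:50 at 120 minutes.

120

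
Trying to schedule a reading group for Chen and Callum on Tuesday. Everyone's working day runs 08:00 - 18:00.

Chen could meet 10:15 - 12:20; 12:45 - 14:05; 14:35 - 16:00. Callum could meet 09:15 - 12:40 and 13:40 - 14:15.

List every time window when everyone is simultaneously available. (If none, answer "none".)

Chen ∩ Callum: 10:15-12:20, 13:40-14:05.

10:15-12:20, 13:40-14:05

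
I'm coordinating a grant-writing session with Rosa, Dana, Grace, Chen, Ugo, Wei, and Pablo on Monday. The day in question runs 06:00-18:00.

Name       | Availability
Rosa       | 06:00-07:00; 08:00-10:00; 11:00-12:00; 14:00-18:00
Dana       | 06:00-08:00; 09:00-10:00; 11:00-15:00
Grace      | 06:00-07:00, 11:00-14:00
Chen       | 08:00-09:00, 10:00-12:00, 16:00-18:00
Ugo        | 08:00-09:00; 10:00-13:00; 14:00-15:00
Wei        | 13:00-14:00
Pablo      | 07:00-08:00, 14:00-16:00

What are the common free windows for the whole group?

none

Rosa ∩ Dana: 06:00-07:00, 09:00-10:00, 11:00-12:00, 14:00-15:00.
Rosa ∩ Dana ∩ Grace: 06:00-07:00, 11:00-12:00.
Rosa ∩ Dana ∩ Grace ∩ Chen: 11:00-12:00.
Rosa ∩ Dana ∩ Grace ∩ Chen ∩ Ugo: 11:00-12:00.
Rosa ∩ Dana ∩ Grace ∩ Chen ∩ Ugo ∩ Wei: ∅.
Rosa ∩ Dana ∩ Grace ∩ Chen ∩ Ugo ∩ Wei ∩ Pablo: ∅.
There is no time when everyone is free.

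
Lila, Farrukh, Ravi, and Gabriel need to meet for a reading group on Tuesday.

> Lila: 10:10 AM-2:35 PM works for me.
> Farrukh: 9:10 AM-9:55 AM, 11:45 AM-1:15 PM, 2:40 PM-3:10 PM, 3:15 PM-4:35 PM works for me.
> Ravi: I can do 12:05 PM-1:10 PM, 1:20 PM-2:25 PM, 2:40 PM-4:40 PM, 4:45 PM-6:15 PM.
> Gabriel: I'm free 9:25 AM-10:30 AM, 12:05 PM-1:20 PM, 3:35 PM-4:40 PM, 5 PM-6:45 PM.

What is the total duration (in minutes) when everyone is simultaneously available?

65

Lila ∩ Farrukh: 11:45-13:15.
Lila ∩ Farrukh ∩ Ravi: 12:05-13:10.
Lila ∩ Farrukh ∩ Ravi ∩ Gabriel: 12:05-13:10.
Those are the intersection windows.
That's a single block of 65 minutes.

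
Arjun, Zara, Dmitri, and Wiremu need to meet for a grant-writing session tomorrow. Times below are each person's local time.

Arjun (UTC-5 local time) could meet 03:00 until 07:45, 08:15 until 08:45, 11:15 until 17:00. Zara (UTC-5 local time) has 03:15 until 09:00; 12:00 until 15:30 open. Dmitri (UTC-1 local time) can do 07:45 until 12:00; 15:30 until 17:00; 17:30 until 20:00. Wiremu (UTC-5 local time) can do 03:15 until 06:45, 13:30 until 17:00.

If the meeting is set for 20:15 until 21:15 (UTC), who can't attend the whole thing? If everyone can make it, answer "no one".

Dmitri, Zara

Arjun in UTC: 08:00-12:45, 13:15-13:45, 16:15-22:00 (add 5h to convert from UTC-5).
Zara in UTC: 08:15-14:00, 17:00-20:30 (add 5h to convert from UTC-5).
Dmitri in UTC: 08:45-13:00, 16:30-18:00, 18:30-21:00 (add 1h to convert from UTC-1).
Wiremu in UTC: 08:15-11:45, 18:30-22:00 (add 5h to convert from UTC-5).
Arjun: free for 20:15-21:15. Zara: not fully free for 20:15-21:15. Dmitri: not fully free for 20:15-21:15. Wiremu: free for 20:15-21:15.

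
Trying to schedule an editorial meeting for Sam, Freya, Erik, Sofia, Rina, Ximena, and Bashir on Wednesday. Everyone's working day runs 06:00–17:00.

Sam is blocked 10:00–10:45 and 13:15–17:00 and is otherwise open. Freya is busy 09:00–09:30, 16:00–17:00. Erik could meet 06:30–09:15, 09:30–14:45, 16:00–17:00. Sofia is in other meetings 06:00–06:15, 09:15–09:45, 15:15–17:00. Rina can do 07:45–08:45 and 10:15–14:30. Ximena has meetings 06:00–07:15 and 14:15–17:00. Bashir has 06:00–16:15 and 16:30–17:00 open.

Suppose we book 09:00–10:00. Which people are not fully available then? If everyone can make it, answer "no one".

Erik, Freya, Rina, Sofia

Sam free: 06:00-10:00, 10:45-13:15 (invert busy blocks within the working day).
Freya free: 06:00-09:00, 09:30-16:00 (invert busy blocks within the working day).
Erik free: 06:30-09:15, 09:30-14:45, 16:00-17:00.
Sofia free: 06:15-09:15, 09:45-15:15 (invert busy blocks within the working day).
Rina free: 07:45-08:45, 10:15-14:30.
Ximena free: 07:15-14:15 (invert busy blocks within the working day).
Bashir free: 06:00-16:15, 16:30-17:00.
Sam: free for 09:00-10:00. Freya: not fully free for 09:00-10:00. Erik: not fully free for 09:00-10:00. Sofia: not fully free for 09:00-10:00. Rina: not fully free for 09:00-10:00. Ximena: free for 09:00-10:00. Bashir: free for 09:00-10:00.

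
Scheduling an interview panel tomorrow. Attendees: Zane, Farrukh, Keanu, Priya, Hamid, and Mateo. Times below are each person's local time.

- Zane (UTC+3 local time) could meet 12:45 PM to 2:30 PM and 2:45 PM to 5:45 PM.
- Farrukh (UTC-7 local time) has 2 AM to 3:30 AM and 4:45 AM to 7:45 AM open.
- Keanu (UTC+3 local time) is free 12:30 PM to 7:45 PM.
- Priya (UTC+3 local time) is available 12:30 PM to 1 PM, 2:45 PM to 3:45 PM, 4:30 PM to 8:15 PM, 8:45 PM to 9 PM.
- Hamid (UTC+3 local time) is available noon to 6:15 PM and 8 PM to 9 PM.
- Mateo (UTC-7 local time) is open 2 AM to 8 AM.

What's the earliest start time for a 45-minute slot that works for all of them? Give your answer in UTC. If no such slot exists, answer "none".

Zane in UTC: 09:45-11:30, 11:45-14:45 (subtract 3h to convert from UTC+3).
Farrukh in UTC: 09:00-10:30, 11:45-14:45 (add 7h to convert from UTC-7).
Keanu in UTC: 09:30-16:45 (subtract 3h to convert from UTC+3).
Priya in UTC: 09:30-10:00, 11:45-12:45, 13:30-17:15, 17:45-18:00 (subtract 3h to convert from UTC+3).
Hamid in UTC: 09:00-15:15, 17:00-18:00 (subtract 3h to convert from UTC+3).
Mateo in UTC: 09:00-15:00 (add 7h to convert from UTC-7).
Zane ∩ Farrukh: 09:45-10:30, 11:45-14:45.
Zane ∩ Farrukh ∩ Keanu: 09:45-10:30, 11:45-14:45.
Zane ∩ Farrukh ∩ Keanu ∩ Priya: 09:45-10:00, 11:45-12:45, 13:30-14:45.
Zane ∩ Farrukh ∩ Keanu ∩ Priya ∩ Hamid: 09:45-10:00, 11:45-12:45, 13:30-14:45.
Zane ∩ Farrukh ∩ Keanu ∩ Priya ∩ Hamid ∩ Mateo: 09:45-10:00, 11:45-12:45, 13:30-14:45.
The first common window of at least 45 minutes is 11:45-12:45, so the earliest start is 11:45.

11:45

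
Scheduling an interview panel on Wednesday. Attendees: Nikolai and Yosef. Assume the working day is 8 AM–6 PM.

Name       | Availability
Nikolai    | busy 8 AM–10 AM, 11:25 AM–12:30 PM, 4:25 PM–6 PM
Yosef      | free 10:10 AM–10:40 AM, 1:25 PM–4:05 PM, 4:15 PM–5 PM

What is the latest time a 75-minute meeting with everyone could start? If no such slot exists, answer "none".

Nikolai free: 10:00-11:25, 12:30-16:25 (invert busy blocks within the working day).
Yosef free: 10:10-10:40, 13:25-16:05, 16:15-17:00.
Nikolai ∩ Yosef: 10:10-10:40, 13:25-16:05, 16:15-16:25.
The last common window of at least 75 minutes is 13:25-16:05; a 75-minute meeting can start as late as 14:50 and still end by 16:05.

14:50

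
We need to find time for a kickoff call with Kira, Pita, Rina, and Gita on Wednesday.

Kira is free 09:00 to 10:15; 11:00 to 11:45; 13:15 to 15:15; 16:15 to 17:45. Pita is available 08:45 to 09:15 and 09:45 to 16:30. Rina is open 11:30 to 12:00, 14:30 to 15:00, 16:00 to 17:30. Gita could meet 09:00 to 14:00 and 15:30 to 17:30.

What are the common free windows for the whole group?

11:30-11:45, 16:15-16:30

Kira ∩ Pita: 09:00-09:15, 09:45-10:15, 11:00-11:45, 13:15-15:15, 16:15-16:30.
Kira ∩ Pita ∩ Rina: 11:30-11:45, 14:30-15:00, 16:15-16:30.
Kira ∩ Pita ∩ Rina ∩ Gita: 11:30-11:45, 16:15-16:30.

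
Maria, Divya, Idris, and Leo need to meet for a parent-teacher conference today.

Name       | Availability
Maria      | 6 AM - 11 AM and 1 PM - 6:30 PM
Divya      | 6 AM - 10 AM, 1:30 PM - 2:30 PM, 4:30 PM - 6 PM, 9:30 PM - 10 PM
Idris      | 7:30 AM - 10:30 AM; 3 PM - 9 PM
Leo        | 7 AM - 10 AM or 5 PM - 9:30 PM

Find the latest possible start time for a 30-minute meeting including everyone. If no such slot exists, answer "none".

Maria ∩ Divya: 06:00-10:00, 13:30-14:30, 16:30-18:00.
Maria ∩ Divya ∩ Idris: 07:30-10:00, 16:30-18:00.
Maria ∩ Divya ∩ Idris ∩ Leo: 07:30-10:00, 17:00-18:00.
So the common availability across everyone is 07:30-10:00, 17:00-18:00.
The last common window of at least 30 minutes is 17:00-18:00; a 30-minute meeting can start as late as 17:30 and still end by 18:00.

17:30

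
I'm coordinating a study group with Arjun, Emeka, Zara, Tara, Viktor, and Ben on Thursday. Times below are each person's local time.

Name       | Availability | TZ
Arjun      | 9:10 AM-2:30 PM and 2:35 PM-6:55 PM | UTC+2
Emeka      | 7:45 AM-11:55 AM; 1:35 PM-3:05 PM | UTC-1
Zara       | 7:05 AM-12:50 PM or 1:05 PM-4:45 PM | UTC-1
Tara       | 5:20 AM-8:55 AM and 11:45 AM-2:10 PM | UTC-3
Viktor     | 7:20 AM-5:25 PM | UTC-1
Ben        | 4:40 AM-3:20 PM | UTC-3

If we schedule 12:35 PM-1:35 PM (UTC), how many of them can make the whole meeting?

4

Arjun in UTC: 07:10-12:30, 12:35-16:55 (subtract 2h to convert from UTC+2).
Emeka in UTC: 08:45-12:55, 14:35-16:05 (add 1h to convert from UTC-1).
Zara in UTC: 08:05-13:50, 14:05-17:45 (add 1h to convert from UTC-1).
Tara in UTC: 08:20-11:55, 14:45-17:10 (add 3h to convert from UTC-3).
Viktor in UTC: 08:20-18:25 (add 1h to convert from UTC-1).
Ben in UTC: 07:40-18:20 (add 3h to convert from UTC-3).
Arjun, Zara, Viktor, and Ben can make the full 12:35-13:35 slot — that's 4.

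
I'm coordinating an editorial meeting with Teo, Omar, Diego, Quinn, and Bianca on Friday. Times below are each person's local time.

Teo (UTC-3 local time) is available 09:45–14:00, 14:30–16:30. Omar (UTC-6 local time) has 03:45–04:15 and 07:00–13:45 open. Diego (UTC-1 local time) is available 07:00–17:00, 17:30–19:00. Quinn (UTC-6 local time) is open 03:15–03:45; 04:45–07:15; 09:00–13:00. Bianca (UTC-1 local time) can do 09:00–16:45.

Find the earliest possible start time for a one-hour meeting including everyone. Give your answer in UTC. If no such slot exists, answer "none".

Teo in UTC: 12:45-17:00, 17:30-19:30 (add 3h to convert from UTC-3).
Omar in UTC: 09:45-10:15, 13:00-19:45 (add 6h to convert from UTC-6).
Diego in UTC: 08:00-18:00, 18:30-20:00 (add 1h to convert from UTC-1).
Quinn in UTC: 09:15-09:45, 10:45-13:15, 15:00-19:00 (add 6h to convert from UTC-6).
Bianca in UTC: 10:00-17:45 (add 1h to convert from UTC-1).
Teo ∩ Omar: 13:00-17:00, 17:30-19:30.
Teo ∩ Omar ∩ Diego: 13:00-17:00, 17:30-18:00, 18:30-19:30.
Teo ∩ Omar ∩ Diego ∩ Quinn: 13:00-13:15, 15:00-17:00, 17:30-18:00, 18:30-19:00.
Teo ∩ Omar ∩ Diego ∩ Quinn ∩ Bianca: 13:00-13:15, 15:00-17:00, 17:30-17:45.
The first common window of at least 60 minutes is 15:00-17:00, so the earliest start is 15:00.

15:00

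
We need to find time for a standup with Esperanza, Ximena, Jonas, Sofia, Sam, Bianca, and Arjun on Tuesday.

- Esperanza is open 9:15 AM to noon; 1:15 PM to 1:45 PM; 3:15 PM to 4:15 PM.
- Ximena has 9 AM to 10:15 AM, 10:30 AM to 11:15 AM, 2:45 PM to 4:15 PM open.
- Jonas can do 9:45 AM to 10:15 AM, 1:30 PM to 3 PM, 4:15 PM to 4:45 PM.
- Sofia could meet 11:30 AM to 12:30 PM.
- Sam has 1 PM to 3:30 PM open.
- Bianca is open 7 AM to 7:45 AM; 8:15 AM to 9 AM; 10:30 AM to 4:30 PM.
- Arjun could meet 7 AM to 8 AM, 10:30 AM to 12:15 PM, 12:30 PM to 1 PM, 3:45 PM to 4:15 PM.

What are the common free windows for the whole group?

Esperanza ∩ Ximena: 09:15-10:15, 10:30-11:15, 15:15-16:15.
Esperanza ∩ Ximena ∩ Jonas: 09:45-10:15.
Esperanza ∩ Ximena ∩ Jonas ∩ Sofia: ∅.
Esperanza ∩ Ximena ∩ Jonas ∩ Sofia ∩ Sam: ∅.
Esperanza ∩ Ximena ∩ Jonas ∩ Sofia ∩ Sam ∩ Bianca: ∅.
Esperanza ∩ Ximena ∩ Jonas ∩ Sofia ∩ Sam ∩ Bianca ∩ Arjun: ∅.
There is no time when everyone is free.

none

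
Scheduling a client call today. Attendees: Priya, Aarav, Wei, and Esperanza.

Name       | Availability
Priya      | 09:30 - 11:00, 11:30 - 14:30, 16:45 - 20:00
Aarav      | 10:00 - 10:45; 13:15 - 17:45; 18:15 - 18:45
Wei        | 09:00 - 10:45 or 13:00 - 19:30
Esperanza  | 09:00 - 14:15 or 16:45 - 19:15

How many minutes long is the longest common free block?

Priya ∩ Aarav: 10:00-10:45, 13:15-14:30, 16:45-17:45, 18:15-18:45.
Priya ∩ Aarav ∩ Wei: 10:00-10:45, 13:15-14:30, 16:45-17:45, 18:15-18:45.
Priya ∩ Aarav ∩ Wei ∩ Esperanza: 10:00-10:45, 13:15-14:15, 16:45-17:45, 18:15-18:45.
The longest is 13:15-14:15 at 60 minutes.

60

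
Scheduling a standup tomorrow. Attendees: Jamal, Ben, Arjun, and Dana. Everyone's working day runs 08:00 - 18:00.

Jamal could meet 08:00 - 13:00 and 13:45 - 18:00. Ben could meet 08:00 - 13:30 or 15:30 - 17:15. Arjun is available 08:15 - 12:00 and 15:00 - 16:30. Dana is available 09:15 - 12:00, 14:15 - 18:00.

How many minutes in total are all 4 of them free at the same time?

225

Jamal ∩ Ben: 08:00-13:00, 15:30-17:15.
Jamal ∩ Ben ∩ Arjun: 08:15-12:00, 15:30-16:30.
Jamal ∩ Ben ∩ Arjun ∩ Dana: 09:15-12:00, 15:30-16:30.
Summing the common windows: 165 + 60 = 225 minutes.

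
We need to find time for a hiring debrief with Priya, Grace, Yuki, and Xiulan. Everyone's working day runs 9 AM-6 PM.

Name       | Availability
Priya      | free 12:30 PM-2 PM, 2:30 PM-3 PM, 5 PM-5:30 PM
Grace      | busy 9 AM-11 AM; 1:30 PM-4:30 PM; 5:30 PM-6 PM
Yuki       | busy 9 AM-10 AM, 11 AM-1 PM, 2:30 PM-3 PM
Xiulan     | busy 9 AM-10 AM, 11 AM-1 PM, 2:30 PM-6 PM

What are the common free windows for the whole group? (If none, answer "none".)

Priya free: 12:30-14:00, 14:30-15:00, 17:00-17:30.
Grace free: 11:00-13:30, 16:30-17:30 (invert busy blocks within the working day).
Yuki free: 10:00-11:00, 13:00-14:30, 15:00-18:00 (invert busy blocks within the working day).
Xiulan free: 10:00-11:00, 13:00-14:30 (invert busy blocks within the working day).
Priya ∩ Grace: 12:30-13:30, 17:00-17:30.
Priya ∩ Grace ∩ Yuki: 13:00-13:30, 17:00-17:30.
Priya ∩ Grace ∩ Yuki ∩ Xiulan: 13:00-13:30.

13:00-13:30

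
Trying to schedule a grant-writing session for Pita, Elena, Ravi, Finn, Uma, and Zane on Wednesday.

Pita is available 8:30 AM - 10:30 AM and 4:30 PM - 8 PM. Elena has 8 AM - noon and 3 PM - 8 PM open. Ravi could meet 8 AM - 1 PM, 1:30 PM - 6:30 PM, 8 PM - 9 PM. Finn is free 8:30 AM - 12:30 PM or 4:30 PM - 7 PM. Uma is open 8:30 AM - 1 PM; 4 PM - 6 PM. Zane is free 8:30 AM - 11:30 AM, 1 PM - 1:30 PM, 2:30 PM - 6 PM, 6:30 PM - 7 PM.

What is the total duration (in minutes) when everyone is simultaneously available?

Pita ∩ Elena: 08:30-10:30, 16:30-20:00.
Pita ∩ Elena ∩ Ravi: 08:30-10:30, 16:30-18:30.
Pita ∩ Elena ∩ Ravi ∩ Finn: 08:30-10:30, 16:30-18:30.
Pita ∩ Elena ∩ Ravi ∩ Finn ∩ Uma: 08:30-10:30, 16:30-18:00.
Pita ∩ Elena ∩ Ravi ∩ Finn ∩ Uma ∩ Zane: 08:30-10:30, 16:30-18:00.
Summing the common windows: 120 + 90 = 210 minutes.

210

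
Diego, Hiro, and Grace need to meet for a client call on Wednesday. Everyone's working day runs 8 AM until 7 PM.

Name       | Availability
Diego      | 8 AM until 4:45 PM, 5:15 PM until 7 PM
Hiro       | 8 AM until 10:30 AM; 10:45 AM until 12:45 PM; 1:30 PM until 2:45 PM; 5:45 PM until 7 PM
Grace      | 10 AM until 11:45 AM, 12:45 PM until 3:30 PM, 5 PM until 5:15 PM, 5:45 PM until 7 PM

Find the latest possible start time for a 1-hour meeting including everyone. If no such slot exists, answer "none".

Diego ∩ Hiro: 08:00-10:30, 10:45-12:45, 13:30-14:45, 17:45-19:00.
Diego ∩ Hiro ∩ Grace: 10:00-10:30, 10:45-11:45, 13:30-14:45, 17:45-19:00.
Those are the intersection windows.
The last common window of at least 60 minutes is 17:45-19:00; a 60-minute meeting can start as late as 18:00 and still end by 19:00.

18:00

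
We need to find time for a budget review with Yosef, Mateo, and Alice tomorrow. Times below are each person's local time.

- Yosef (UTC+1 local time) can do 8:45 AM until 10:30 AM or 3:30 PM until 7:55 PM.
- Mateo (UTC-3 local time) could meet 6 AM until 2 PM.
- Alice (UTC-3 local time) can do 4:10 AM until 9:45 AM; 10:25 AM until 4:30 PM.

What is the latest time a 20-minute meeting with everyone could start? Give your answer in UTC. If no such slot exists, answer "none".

16:40

Yosef in UTC: 07:45-09:30, 14:30-18:55 (subtract 1h to convert from UTC+1).
Mateo in UTC: 09:00-17:00 (add 3h to convert from UTC-3).
Alice in UTC: 07:10-12:45, 13:25-19:30 (add 3h to convert from UTC-3).
Yosef ∩ Mateo: 09:00-09:30, 14:30-17:00.
Yosef ∩ Mateo ∩ Alice: 09:00-09:30, 14:30-17:00.
The last common window of at least 20 minutes is 14:30-17:00; a 20-minute meeting can start as late as 16:40 and still end by 17:00.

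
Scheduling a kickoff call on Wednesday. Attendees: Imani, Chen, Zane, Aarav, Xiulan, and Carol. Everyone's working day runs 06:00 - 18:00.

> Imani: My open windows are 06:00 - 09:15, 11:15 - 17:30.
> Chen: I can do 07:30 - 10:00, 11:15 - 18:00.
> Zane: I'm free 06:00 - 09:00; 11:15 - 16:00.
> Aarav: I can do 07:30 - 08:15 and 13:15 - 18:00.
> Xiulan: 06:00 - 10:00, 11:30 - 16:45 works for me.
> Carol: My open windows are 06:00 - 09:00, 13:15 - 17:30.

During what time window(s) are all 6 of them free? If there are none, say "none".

Imani ∩ Chen: 07:30-09:15, 11:15-17:30.
Imani ∩ Chen ∩ Zane: 07:30-09:00, 11:15-16:00.
Imani ∩ Chen ∩ Zane ∩ Aarav: 07:30-08:15, 13:15-16:00.
Imani ∩ Chen ∩ Zane ∩ Aarav ∩ Xiulan: 07:30-08:15, 13:15-16:00.
Imani ∩ Chen ∩ Zane ∩ Aarav ∩ Xiulan ∩ Carol: 07:30-08:15, 13:15-16:00.
So the common availability across everyone is 07:30-08:15, 13:15-16:00.

07:30-08:15, 13:15-16:00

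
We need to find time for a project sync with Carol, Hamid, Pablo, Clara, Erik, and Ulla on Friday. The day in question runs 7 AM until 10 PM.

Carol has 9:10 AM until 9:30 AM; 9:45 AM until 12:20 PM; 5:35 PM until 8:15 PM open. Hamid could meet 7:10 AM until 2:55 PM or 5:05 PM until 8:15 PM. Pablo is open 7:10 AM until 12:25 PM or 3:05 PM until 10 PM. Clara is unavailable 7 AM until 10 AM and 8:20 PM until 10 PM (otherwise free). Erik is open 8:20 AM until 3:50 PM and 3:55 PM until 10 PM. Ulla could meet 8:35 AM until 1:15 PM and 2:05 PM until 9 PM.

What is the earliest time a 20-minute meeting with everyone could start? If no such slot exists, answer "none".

10:00

Carol free: 09:10-09:30, 09:45-12:20, 17:35-20:15.
Hamid free: 07:10-14:55, 17:05-20:15.
Pablo free: 07:10-12:25, 15:05-22:00.
Clara free: 10:00-20:20 (invert busy blocks within the working day).
Erik free: 08:20-15:50, 15:55-22:00.
Ulla free: 08:35-13:15, 14:05-21:00.
Carol ∩ Hamid: 09:10-09:30, 09:45-12:20, 17:35-20:15.
Carol ∩ Hamid ∩ Pablo: 09:10-09:30, 09:45-12:20, 17:35-20:15.
Carol ∩ Hamid ∩ Pablo ∩ Clara: 10:00-12:20, 17:35-20:15.
Carol ∩ Hamid ∩ Pablo ∩ Clara ∩ Erik: 10:00-12:20, 17:35-20:15.
Carol ∩ Hamid ∩ Pablo ∩ Clara ∩ Erik ∩ Ulla: 10:00-12:20, 17:35-20:15.
The first common window of at least 20 minutes is 10:00-12:20, so the earliest start is 10:00.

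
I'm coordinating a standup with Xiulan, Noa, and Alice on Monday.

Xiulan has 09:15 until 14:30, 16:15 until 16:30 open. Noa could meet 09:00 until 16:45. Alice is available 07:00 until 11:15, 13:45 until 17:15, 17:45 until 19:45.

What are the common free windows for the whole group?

Xiulan ∩ Noa: 09:15-14:30, 16:15-16:30.
Xiulan ∩ Noa ∩ Alice: 09:15-11:15, 13:45-14:30, 16:15-16:30.
So the common availability across everyone is 09:15-11:15, 13:45-14:30, 16:15-16:30.

09:15-11:15, 13:45-14:30, 16:15-16:30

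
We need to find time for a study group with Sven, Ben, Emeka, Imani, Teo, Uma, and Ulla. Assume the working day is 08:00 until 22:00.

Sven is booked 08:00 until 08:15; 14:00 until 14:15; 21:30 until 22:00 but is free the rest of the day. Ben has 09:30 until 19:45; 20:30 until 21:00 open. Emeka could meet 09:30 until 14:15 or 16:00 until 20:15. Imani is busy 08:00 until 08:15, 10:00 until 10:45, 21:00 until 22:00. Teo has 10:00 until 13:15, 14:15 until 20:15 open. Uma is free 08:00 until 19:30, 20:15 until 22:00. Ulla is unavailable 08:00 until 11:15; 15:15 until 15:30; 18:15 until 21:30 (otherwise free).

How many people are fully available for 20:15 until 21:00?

3

Sven free: 08:15-14:00, 14:15-21:30 (invert busy blocks within the working day).
Ben free: 09:30-19:45, 20:30-21:00.
Emeka free: 09:30-14:15, 16:00-20:15.
Imani free: 08:15-10:00, 10:45-21:00 (invert busy blocks within the working day).
Teo free: 10:00-13:15, 14:15-20:15.
Uma free: 08:00-19:30, 20:15-22:00.
Ulla free: 11:15-15:15, 15:30-18:15, 21:30-22:00 (invert busy blocks within the working day).
Sven, Imani, and Uma can make the full 20:15-21:00 slot — that's 3.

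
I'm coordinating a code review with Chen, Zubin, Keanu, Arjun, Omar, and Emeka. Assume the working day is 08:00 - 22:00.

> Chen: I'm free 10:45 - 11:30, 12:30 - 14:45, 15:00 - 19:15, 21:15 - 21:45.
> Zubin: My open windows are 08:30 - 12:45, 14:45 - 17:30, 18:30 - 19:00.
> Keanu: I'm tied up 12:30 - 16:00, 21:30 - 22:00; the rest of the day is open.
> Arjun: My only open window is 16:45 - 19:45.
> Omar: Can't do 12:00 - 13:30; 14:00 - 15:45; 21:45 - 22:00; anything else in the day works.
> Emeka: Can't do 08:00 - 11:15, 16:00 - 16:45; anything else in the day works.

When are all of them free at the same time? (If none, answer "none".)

16:45-17:30, 18:30-19:00

Chen free: 10:45-11:30, 12:30-14:45, 15:00-19:15, 21:15-21:45.
Zubin free: 08:30-12:45, 14:45-17:30, 18:30-19:00.
Keanu free: 08:00-12:30, 16:00-21:30 (invert busy blocks within the working day).
Arjun free: 16:45-19:45.
Omar free: 08:00-12:00, 13:30-14:00, 15:45-21:45 (invert busy blocks within the working day).
Emeka free: 11:15-16:00, 16:45-22:00 (invert busy blocks within the working day).
Chen ∩ Zubin: 10:45-11:30, 12:30-12:45, 15:00-17:30, 18:30-19:00.
Chen ∩ Zubin ∩ Keanu: 10:45-11:30, 16:00-17:30, 18:30-19:00.
Chen ∩ Zubin ∩ Keanu ∩ Arjun: 16:45-17:30, 18:30-19:00.
Chen ∩ Zubin ∩ Keanu ∩ Arjun ∩ Omar: 16:45-17:30, 18:30-19:00.
Chen ∩ Zubin ∩ Keanu ∩ Arjun ∩ Omar ∩ Emeka: 16:45-17:30, 18:30-19:00.
Those are the intersection windows.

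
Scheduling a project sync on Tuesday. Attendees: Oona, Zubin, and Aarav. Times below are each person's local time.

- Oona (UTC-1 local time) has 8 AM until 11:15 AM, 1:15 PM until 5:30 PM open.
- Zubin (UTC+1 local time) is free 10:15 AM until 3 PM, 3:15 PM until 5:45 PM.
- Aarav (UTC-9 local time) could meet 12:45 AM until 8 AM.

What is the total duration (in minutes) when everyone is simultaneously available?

Oona in UTC: 09:00-12:15, 14:15-18:30 (add 1h to convert from UTC-1).
Zubin in UTC: 09:15-14:00, 14:15-16:45 (subtract 1h to convert from UTC+1).
Aarav in UTC: 09:45-17:00 (add 9h to convert from UTC-9).
Oona ∩ Zubin: 09:15-12:15, 14:15-16:45.
Oona ∩ Zubin ∩ Aarav: 09:45-12:15, 14:15-16:45.
So the common availability across everyone is 09:45-12:15, 14:15-16:45.
Summing the common windows: 150 + 150 = 300 minutes.

300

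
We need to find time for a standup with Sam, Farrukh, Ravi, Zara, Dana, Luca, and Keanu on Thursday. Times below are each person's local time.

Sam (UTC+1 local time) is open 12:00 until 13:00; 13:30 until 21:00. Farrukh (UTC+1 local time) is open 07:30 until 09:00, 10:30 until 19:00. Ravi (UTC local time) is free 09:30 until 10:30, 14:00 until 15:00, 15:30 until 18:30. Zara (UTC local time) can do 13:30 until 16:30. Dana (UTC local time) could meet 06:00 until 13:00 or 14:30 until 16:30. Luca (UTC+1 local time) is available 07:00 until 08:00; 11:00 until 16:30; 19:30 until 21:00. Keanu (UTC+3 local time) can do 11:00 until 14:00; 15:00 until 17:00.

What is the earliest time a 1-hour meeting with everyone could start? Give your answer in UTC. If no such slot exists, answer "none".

Sam in UTC: 11:00-12:00, 12:30-20:00 (subtract 1h to convert from UTC+1).
Farrukh in UTC: 06:30-08:00, 09:30-18:00 (subtract 1h to convert from UTC+1).
Ravi in UTC: 09:30-10:30, 14:00-15:00, 15:30-18:30.
Zara in UTC: 13:30-16:30.
Dana in UTC: 06:00-13:00, 14:30-16:30.
Luca in UTC: 06:00-07:00, 10:00-15:30, 18:30-20:00 (subtract 1h to convert from UTC+1).
Keanu in UTC: 08:00-11:00, 12:00-14:00 (subtract 3h to convert from UTC+3).
Sam ∩ Farrukh: 11:00-12:00, 12:30-18:00.
Sam ∩ Farrukh ∩ Ravi: 14:00-15:00, 15:30-18:00.
Sam ∩ Farrukh ∩ Ravi ∩ Zara: 14:00-15:00, 15:30-16:30.
Sam ∩ Farrukh ∩ Ravi ∩ Zara ∩ Dana: 14:30-15:00, 15:30-16:30.
Sam ∩ Farrukh ∩ Ravi ∩ Zara ∩ Dana ∩ Luca: 14:30-15:00.
Sam ∩ Farrukh ∩ Ravi ∩ Zara ∩ Dana ∩ Luca ∩ Keanu: ∅.
There is no time when everyone is free.
No common window is at least 60 minutes long.

none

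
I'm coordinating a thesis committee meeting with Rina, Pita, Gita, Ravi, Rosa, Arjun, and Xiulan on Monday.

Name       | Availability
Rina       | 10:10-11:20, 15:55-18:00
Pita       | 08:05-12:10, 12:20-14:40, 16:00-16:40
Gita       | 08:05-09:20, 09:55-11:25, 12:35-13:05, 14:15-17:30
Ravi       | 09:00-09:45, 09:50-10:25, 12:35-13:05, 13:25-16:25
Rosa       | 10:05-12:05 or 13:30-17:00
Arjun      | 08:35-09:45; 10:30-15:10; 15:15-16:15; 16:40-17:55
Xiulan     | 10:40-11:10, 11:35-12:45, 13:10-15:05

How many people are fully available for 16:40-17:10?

Rina, Gita, and Arjun can make the full 16:40-17:10 slot — that's 3.

3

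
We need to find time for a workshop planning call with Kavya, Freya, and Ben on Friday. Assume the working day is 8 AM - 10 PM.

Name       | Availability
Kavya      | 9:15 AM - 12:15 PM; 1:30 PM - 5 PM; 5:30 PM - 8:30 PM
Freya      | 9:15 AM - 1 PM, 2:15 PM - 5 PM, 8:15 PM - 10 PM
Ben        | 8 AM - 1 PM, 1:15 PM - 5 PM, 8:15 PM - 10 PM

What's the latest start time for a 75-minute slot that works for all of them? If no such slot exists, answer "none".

15:45

Kavya ∩ Freya: 09:15-12:15, 14:15-17:00, 20:15-20:30.
Kavya ∩ Freya ∩ Ben: 09:15-12:15, 14:15-17:00, 20:15-20:30.
The last common window of at least 75 minutes is 14:15-17:00; a 75-minute meeting can start as late as 15:45 and still end by 17:00.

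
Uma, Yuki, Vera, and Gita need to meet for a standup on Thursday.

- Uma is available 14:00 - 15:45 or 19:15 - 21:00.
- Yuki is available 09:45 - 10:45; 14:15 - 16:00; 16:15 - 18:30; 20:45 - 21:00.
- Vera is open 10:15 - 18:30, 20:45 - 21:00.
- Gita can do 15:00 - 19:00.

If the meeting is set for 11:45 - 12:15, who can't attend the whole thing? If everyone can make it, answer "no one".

Uma: not fully free for 11:45-12:15. Yuki: not fully free for 11:45-12:15. Vera: free for 11:45-12:15. Gita: not fully free for 11:45-12:15.

Gita, Uma, Yuki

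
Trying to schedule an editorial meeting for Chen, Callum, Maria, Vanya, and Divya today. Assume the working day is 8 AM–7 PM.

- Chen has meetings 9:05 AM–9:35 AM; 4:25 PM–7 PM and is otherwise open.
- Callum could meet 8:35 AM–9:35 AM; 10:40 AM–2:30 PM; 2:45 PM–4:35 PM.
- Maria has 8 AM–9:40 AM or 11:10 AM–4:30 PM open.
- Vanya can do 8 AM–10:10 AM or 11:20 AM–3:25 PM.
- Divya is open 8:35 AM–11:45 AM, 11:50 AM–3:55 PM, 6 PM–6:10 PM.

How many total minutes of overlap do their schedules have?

Chen free: 08:00-09:05, 09:35-16:25 (invert busy blocks within the working day).
Callum free: 08:35-09:35, 10:40-14:30, 14:45-16:35.
Maria free: 08:00-09:40, 11:10-16:30.
Vanya free: 08:00-10:10, 11:20-15:25.
Divya free: 08:35-11:45, 11:50-15:55, 18:00-18:10.
Chen ∩ Callum: 08:35-09:05, 10:40-14:30, 14:45-16:25.
Chen ∩ Callum ∩ Maria: 08:35-09:05, 11:10-14:30, 14:45-16:25.
Chen ∩ Callum ∩ Maria ∩ Vanya: 08:35-09:05, 11:20-14:30, 14:45-15:25.
Chen ∩ Callum ∩ Maria ∩ Vanya ∩ Divya: 08:35-09:05, 11:20-11:45, 11:50-14:30, 14:45-15:25.
Summing the common windows: 30 + 25 + 160 + 40 = 255 minutes.

255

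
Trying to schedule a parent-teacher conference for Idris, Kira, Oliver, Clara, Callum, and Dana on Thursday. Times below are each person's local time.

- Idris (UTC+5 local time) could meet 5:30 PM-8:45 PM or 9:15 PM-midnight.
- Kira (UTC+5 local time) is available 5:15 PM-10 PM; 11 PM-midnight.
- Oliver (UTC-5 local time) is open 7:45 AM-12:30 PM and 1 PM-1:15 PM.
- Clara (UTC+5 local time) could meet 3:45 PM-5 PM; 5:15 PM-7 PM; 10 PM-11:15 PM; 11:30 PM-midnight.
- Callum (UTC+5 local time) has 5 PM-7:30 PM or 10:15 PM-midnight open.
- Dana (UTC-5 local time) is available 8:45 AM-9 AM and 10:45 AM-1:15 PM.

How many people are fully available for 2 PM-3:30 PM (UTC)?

Idris in UTC: 12:30-15:45, 16:15-19:00 (subtract 5h to convert from UTC+5).
Kira in UTC: 12:15-17:00, 18:00-19:00 (subtract 5h to convert from UTC+5).
Oliver in UTC: 12:45-17:30, 18:00-18:15 (add 5h to convert from UTC-5).
Clara in UTC: 10:45-12:00, 12:15-14:00, 17:00-18:15, 18:30-19:00 (subtract 5h to convert from UTC+5).
Callum in UTC: 12:00-14:30, 17:15-19:00 (subtract 5h to convert from UTC+5).
Dana in UTC: 13:45-14:00, 15:45-18:15 (add 5h to convert from UTC-5).
Idris, Kira, and Oliver can make the full 14:00-15:30 slot — that's 3.

3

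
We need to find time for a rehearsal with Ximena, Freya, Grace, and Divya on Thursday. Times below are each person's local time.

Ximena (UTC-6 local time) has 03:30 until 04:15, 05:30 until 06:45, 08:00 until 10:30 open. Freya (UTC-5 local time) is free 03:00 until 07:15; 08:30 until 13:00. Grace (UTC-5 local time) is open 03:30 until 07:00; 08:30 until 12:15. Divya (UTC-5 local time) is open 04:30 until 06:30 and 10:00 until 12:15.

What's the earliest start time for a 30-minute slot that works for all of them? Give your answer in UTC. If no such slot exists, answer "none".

Ximena in UTC: 09:30-10:15, 11:30-12:45, 14:00-16:30 (add 6h to convert from UTC-6).
Freya in UTC: 08:00-12:15, 13:30-18:00 (add 5h to convert from UTC-5).
Grace in UTC: 08:30-12:00, 13:30-17:15 (add 5h to convert from UTC-5).
Divya in UTC: 09:30-11:30, 15:00-17:15 (add 5h to convert from UTC-5).
Ximena ∩ Freya: 09:30-10:15, 11:30-12:15, 14:00-16:30.
Ximena ∩ Freya ∩ Grace: 09:30-10:15, 11:30-12:00, 14:00-16:30.
Ximena ∩ Freya ∩ Grace ∩ Divya: 09:30-10:15, 15:00-16:30.
The first common window of at least 30 minutes is 09:30-10:15, so the earliest start is 09:30.

09:30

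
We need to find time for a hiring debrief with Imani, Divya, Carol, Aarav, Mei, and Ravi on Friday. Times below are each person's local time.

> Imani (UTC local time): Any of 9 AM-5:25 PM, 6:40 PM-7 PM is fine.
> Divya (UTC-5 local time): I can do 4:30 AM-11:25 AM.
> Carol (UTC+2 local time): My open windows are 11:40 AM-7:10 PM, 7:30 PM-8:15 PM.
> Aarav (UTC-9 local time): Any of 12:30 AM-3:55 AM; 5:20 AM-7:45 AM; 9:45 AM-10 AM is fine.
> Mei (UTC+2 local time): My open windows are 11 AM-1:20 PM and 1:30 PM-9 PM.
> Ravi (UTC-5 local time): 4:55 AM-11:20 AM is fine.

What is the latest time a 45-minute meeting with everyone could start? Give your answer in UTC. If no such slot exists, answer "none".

Imani in UTC: 09:00-17:25, 18:40-19:00.
Divya in UTC: 09:30-16:25 (add 5h to convert from UTC-5).
Carol in UTC: 09:40-17:10, 17:30-18:15 (subtract 2h to convert from UTC+2).
Aarav in UTC: 09:30-12:55, 14:20-16:45, 18:45-19:00 (add 9h to convert from UTC-9).
Mei in UTC: 09:00-11:20, 11:30-19:00 (subtract 2h to convert from UTC+2).
Ravi in UTC: 09:55-16:20 (add 5h to convert from UTC-5).
Imani ∩ Divya: 09:30-16:25.
Imani ∩ Divya ∩ Carol: 09:40-16:25.
Imani ∩ Divya ∩ Carol ∩ Aarav: 09:40-12:55, 14:20-16:25.
Imani ∩ Divya ∩ Carol ∩ Aarav ∩ Mei: 09:40-11:20, 11:30-12:55, 14:20-16:25.
Imani ∩ Divya ∩ Carol ∩ Aarav ∩ Mei ∩ Ravi: 09:55-11:20, 11:30-12:55, 14:20-16:20.
Those are the intersection windows.
The last common window of at least 45 minutes is 14:20-16:20; a 45-minute meeting can start as late as 15:35 and still end by 16:20.

15:35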